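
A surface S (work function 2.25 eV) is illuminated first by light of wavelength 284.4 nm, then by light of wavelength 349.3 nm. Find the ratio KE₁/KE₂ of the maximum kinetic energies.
1.6233

Using Einstein's equation: KE_max = hc/λ - φ

For λ₁ = 284.4 nm:
E₁ = hc/λ₁ = 4.3595 eV
KE₁ = E₁ - φ = 4.3595 - 2.25 = 2.1095 eV

For λ₂ = 349.3 nm:
E₂ = hc/λ₂ = 3.5495 eV
KE₂ = E₂ - φ = 3.5495 - 2.25 = 1.2995 eV

Ratio: KE₁/KE₂ = 2.1095/1.2995 = 1.6233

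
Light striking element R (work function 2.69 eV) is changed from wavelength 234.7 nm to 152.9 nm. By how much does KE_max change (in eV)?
2.8262 eV

Using Einstein's equation: KE_max = hc/λ - φ

For λ₁ = 234.7 nm:
KE₁ = hc/λ₁ - φ = 5.2827 - 2.69 = 2.5927 eV

For λ₂ = 152.9 nm:
KE₂ = hc/λ₂ - φ = 8.1088 - 2.69 = 5.4188 eV

Change in KE:
ΔKE = KE₂ - KE₁ = 5.4188 - 2.5927 = 2.8262 eV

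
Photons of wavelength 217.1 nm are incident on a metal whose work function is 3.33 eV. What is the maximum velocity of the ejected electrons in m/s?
9.1516e+05 m/s

First, find the maximum kinetic energy:
E_photon = hc/λ = 5.7109 eV
KE_max = E_photon - φ = 5.7109 - 3.33 = 2.3809 eV

Convert to Joules: KE_max = 2.3809 × 1.602×10⁻¹⁹ J = 3.8147e-19 J

Then use KE = ½mv² to find velocity:
v = √(2·KE/m) = √(2 × 3.8147e-19 J / 9.109e-31 kg)
v = 9.1516e+05 m/s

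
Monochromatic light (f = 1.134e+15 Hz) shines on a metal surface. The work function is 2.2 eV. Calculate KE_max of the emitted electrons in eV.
2.4898 eV

Using Einstein's photoelectric equation: KE_max = hf - φ

First, calculate the photon energy:
E_photon = hf = (6.626×10⁻³⁴ J·s)(1.134e+15 Hz)
E_photon = 4.6898 eV

Then, the maximum kinetic energy:
KE_max = E_photon - φ = 4.6898 eV - 2.2 eV = 2.4898 eV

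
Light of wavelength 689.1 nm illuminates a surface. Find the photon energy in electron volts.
1.7992 eV

Using E = hf = hc/λ:

E = hc/λ = (6.626×10⁻³⁴ J·s)(3×10⁸ m/s) / (689.1×10⁻⁹ m)
E = 1.7992 eV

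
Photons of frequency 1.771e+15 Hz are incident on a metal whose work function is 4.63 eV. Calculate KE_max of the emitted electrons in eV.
2.6943 eV

Using Einstein's photoelectric equation: KE_max = hf - φ

First, calculate the photon energy:
E_photon = hf = (6.626×10⁻³⁴ J·s)(1.771e+15 Hz)
E_photon = 7.3243 eV

Then, the maximum kinetic energy:
KE_max = E_photon - φ = 7.3243 eV - 4.63 eV = 2.6943 eV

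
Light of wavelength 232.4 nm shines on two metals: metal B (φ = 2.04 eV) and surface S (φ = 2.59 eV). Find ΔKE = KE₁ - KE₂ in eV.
0.5500 eV

Using KE_max = hc/λ - φ for each metal:

Photon energy: E = hc/λ = 5.3349 eV

For metal B (φ₁ = 2.04 eV):
KE₁ = E - φ₁ = 5.3349 - 2.04 = 3.2949 eV

For surface S (φ₂ = 2.59 eV):
KE₂ = E - φ₂ = 5.3349 - 2.59 = 2.7449 eV

Difference:
ΔKE = KE₁ - KE₂ = 3.2949 - 2.7449 = 0.5500 eV

Note: The difference equals the difference in work functions: 2.59 - 2.04 = 0.55 eV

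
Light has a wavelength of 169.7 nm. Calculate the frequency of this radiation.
1.7666e+15 Hz

Using the wave equation: c = fλ

Solving for frequency:
f = c/λ = (3×10⁸ m/s) / (169.7×10⁻⁹ m)
f = 1.7666e+15 Hz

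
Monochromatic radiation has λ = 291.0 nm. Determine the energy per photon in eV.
4.2606 eV

Using E = hf = hc/λ:

E = hc/λ = (6.626×10⁻³⁴ J·s)(3×10⁸ m/s) / (291.0×10⁻⁹ m)
E = 4.2606 eV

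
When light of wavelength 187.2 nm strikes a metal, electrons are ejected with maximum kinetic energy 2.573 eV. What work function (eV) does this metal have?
4.05 eV

From Einstein's photoelectric equation: KE_max = hf - φ = hc/λ - φ

Rearranging for φ:
φ = hc/λ - KE_max

Calculate photon energy:
E_photon = hc/λ = 6.6231 eV

Therefore:
φ = 6.6231 - 2.573 = 4.05 eV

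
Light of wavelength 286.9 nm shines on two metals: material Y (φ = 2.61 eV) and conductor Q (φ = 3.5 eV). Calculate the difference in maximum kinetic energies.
0.8900 eV

Using KE_max = hc/λ - φ for each metal:

Photon energy: E = hc/λ = 4.3215 eV

For material Y (φ₁ = 2.61 eV):
KE₁ = E - φ₁ = 4.3215 - 2.61 = 1.7115 eV

For conductor Q (φ₂ = 3.5 eV):
KE₂ = E - φ₂ = 4.3215 - 3.5 = 0.8215 eV

Difference:
ΔKE = KE₁ - KE₂ = 1.7115 - 0.8215 = 0.8900 eV

Note: The difference equals the difference in work functions: 3.5 - 2.61 = 0.89 eV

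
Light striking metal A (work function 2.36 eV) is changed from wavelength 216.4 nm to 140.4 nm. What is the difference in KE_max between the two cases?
3.1014 eV

Using Einstein's equation: KE_max = hc/λ - φ

For λ₁ = 216.4 nm:
KE₁ = hc/λ₁ - φ = 5.7294 - 2.36 = 3.3694 eV

For λ₂ = 140.4 nm:
KE₂ = hc/λ₂ - φ = 8.8308 - 2.36 = 6.4708 eV

Change in KE:
ΔKE = KE₂ - KE₁ = 6.4708 - 3.3694 = 3.1014 eV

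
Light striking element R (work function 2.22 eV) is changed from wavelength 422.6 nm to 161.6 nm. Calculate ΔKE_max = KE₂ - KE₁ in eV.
4.7384 eV

Using Einstein's equation: KE_max = hc/λ - φ

For λ₁ = 422.6 nm:
KE₁ = hc/λ₁ - φ = 2.9338 - 2.22 = 0.7138 eV

For λ₂ = 161.6 nm:
KE₂ = hc/λ₂ - φ = 7.6723 - 2.22 = 5.4523 eV

Change in KE:
ΔKE = KE₂ - KE₁ = 5.4523 - 0.7138 = 4.7384 eV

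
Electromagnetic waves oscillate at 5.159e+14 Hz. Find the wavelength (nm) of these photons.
581.11 nm

Using the wave equation: c = fλ

Solving for wavelength:
λ = c/f = (3×10⁸ m/s) / (5.159e+14 Hz)
λ = 581.11 nm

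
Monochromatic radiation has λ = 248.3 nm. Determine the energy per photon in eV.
4.9933 eV

Using E = hf = hc/λ:

E = hc/λ = (6.626×10⁻³⁴ J·s)(3×10⁸ m/s) / (248.3×10⁻⁹ m)
E = 4.9933 eV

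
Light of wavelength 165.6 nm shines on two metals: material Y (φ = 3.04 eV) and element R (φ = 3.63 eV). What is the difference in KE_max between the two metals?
0.5900 eV

Using KE_max = hc/λ - φ for each metal:

Photon energy: E = hc/λ = 7.4870 eV

For material Y (φ₁ = 3.04 eV):
KE₁ = E - φ₁ = 7.4870 - 3.04 = 4.4470 eV

For element R (φ₂ = 3.63 eV):
KE₂ = E - φ₂ = 7.4870 - 3.63 = 3.8570 eV

Difference:
ΔKE = KE₁ - KE₂ = 4.4470 - 3.8570 = 0.5900 eV

Note: The difference equals the difference in work functions: 3.63 - 3.04 = 0.59 eV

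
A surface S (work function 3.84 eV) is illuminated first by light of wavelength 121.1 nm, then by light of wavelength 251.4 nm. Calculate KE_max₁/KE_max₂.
5.8605

Using Einstein's equation: KE_max = hc/λ - φ

For λ₁ = 121.1 nm:
E₁ = hc/λ₁ = 10.2382 eV
KE₁ = E₁ - φ = 10.2382 - 3.84 = 6.3982 eV

For λ₂ = 251.4 nm:
E₂ = hc/λ₂ = 4.9318 eV
KE₂ = E₂ - φ = 4.9318 - 3.84 = 1.0918 eV

Ratio: KE₁/KE₂ = 6.3982/1.0918 = 5.8605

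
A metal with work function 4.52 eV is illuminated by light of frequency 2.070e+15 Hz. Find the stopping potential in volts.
4.0408 V

The stopping potential V_s satisfies: eV_s = KE_max

First, find KE_max using Einstein's equation:
E_photon = hf = (6.626×10⁻³⁴ J·s)(2.070e+15 Hz) = 8.5608 eV
KE_max = E_photon - φ = 8.5608 - 4.52 = 4.0408 eV

Since eV_s = KE_max:
V_s = KE_max/e = 4.0408 V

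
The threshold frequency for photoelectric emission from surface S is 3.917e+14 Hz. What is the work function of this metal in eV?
1.62 eV

At the threshold frequency, photon energy equals work function:
φ = hf₀

Calculating:
φ = (6.626×10⁻³⁴ J·s)(3.917e+14 Hz)
φ = 1.62 eV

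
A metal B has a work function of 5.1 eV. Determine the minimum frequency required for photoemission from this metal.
1.2332e+15 Hz

The threshold frequency is when the photon energy equals the work function:
hf₀ = φ

Solving for f₀:
f₀ = φ/h = (5.1 eV × 1.602×10⁻¹⁹ J/eV) / (6.626×10⁻³⁴ J·s)
f₀ = 1.2332e+15 Hz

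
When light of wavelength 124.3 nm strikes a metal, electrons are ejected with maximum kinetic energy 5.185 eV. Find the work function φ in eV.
4.79 eV

From Einstein's photoelectric equation: KE_max = hf - φ = hc/λ - φ

Rearranging for φ:
φ = hc/λ - KE_max

Calculate photon energy:
E_photon = hc/λ = 9.9746 eV

Therefore:
φ = 9.9746 - 5.185 = 4.79 eV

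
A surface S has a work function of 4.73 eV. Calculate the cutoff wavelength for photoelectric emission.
262.12 nm

The threshold wavelength is when the photon energy equals the work function:
hc/λ₀ = φ

Solving for λ₀:
λ₀ = hc/φ = (6.626×10⁻³⁴ J·s)(3×10⁸ m/s) / (4.73 eV × 1.602×10⁻¹⁹ J/eV)
λ₀ = 262.12 nm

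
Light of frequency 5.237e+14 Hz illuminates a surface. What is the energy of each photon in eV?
2.1658 eV

Using E = hf:

E = hf = (6.626×10⁻³⁴ J·s)(5.237e+14 Hz)
E = 2.1658 eV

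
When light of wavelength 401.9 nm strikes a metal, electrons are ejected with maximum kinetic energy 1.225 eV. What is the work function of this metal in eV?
1.86 eV

From Einstein's photoelectric equation: KE_max = hf - φ = hc/λ - φ

Rearranging for φ:
φ = hc/λ - KE_max

Calculate photon energy:
E_photon = hc/λ = 3.0850 eV

Therefore:
φ = 3.0850 - 1.225 = 1.86 eV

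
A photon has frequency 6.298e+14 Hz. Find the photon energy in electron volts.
2.6046 eV

Using E = hf:

E = hf = (6.626×10⁻³⁴ J·s)(6.298e+14 Hz)
E = 2.6046 eV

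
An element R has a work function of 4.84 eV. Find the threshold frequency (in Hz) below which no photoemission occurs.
1.1703e+15 Hz

The threshold frequency is when the photon energy equals the work function:
hf₀ = φ

Solving for f₀:
f₀ = φ/h = (4.84 eV × 1.602×10⁻¹⁹ J/eV) / (6.626×10⁻³⁴ J·s)
f₀ = 1.1703e+15 Hz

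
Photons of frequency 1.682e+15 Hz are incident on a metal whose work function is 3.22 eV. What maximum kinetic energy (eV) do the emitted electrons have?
3.7362 eV

Using Einstein's photoelectric equation: KE_max = hf - φ

First, calculate the photon energy:
E_photon = hf = (6.626×10⁻³⁴ J·s)(1.682e+15 Hz)
E_photon = 6.9562 eV

Then, the maximum kinetic energy:
KE_max = E_photon - φ = 6.9562 eV - 3.22 eV = 3.7362 eV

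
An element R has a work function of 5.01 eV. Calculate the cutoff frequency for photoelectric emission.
1.2114e+15 Hz

The threshold frequency is when the photon energy equals the work function:
hf₀ = φ

Solving for f₀:
f₀ = φ/h = (5.01 eV × 1.602×10⁻¹⁹ J/eV) / (6.626×10⁻³⁴ J·s)
f₀ = 1.2114e+15 Hz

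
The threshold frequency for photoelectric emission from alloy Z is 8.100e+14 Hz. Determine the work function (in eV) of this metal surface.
3.35 eV

At the threshold frequency, photon energy equals work function:
φ = hf₀

Calculating:
φ = (6.626×10⁻³⁴ J·s)(8.100e+14 Hz)
φ = 3.35 eV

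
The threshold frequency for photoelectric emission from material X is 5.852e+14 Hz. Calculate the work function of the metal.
2.42 eV

At the threshold frequency, photon energy equals work function:
φ = hf₀

Calculating:
φ = (6.626×10⁻³⁴ J·s)(5.852e+14 Hz)
φ = 2.42 eV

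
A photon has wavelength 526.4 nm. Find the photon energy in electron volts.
2.3553 eV

Using E = hf = hc/λ:

E = hc/λ = (6.626×10⁻³⁴ J·s)(3×10⁸ m/s) / (526.4×10⁻⁹ m)
E = 2.3553 eV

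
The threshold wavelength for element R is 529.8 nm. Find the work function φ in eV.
2.34 eV

At the threshold wavelength, photon energy equals work function:
φ = hc/λ₀

Calculating:
φ = (6.626×10⁻³⁴ J·s)(3×10⁸ m/s) / (529.8×10⁻⁹ m)
φ = 2.34 eV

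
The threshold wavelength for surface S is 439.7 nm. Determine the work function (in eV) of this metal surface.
2.82 eV

At the threshold wavelength, photon energy equals work function:
φ = hc/λ₀

Calculating:
φ = (6.626×10⁻³⁴ J·s)(3×10⁸ m/s) / (439.7×10⁻⁹ m)
φ = 2.82 eV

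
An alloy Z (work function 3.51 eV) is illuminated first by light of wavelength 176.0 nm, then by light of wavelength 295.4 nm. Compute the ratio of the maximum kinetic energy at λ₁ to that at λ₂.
5.1437

Using Einstein's equation: KE_max = hc/λ - φ

For λ₁ = 176.0 nm:
E₁ = hc/λ₁ = 7.0446 eV
KE₁ = E₁ - φ = 7.0446 - 3.51 = 3.5346 eV

For λ₂ = 295.4 nm:
E₂ = hc/λ₂ = 4.1972 eV
KE₂ = E₂ - φ = 4.1972 - 3.51 = 0.6872 eV

Ratio: KE₁/KE₂ = 3.5346/0.6872 = 5.1437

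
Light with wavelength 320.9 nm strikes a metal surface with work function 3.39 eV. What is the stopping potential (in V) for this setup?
0.4736 V

The stopping potential V_s satisfies: eV_s = KE_max

First, find KE_max using Einstein's equation:
E_photon = hc/λ = 3.8636 eV
KE_max = E_photon - φ = 3.8636 - 3.39 = 0.4736 eV

Since eV_s = KE_max:
V_s = KE_max/e = 0.4736 V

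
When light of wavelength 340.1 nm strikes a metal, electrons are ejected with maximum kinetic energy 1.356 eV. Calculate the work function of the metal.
2.29 eV

From Einstein's photoelectric equation: KE_max = hf - φ = hc/λ - φ

Rearranging for φ:
φ = hc/λ - KE_max

Calculate photon energy:
E_photon = hc/λ = 3.6455 eV

Therefore:
φ = 3.6455 - 1.356 = 2.29 eV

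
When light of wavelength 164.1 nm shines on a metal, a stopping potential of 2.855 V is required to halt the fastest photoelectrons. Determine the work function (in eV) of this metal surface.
4.70 eV

The stopping potential gives the maximum kinetic energy: KE_max = eV_s = 2.855 eV

From Einstein's photoelectric equation: KE_max = hc/λ - φ
Rearranging: φ = hc/λ - KE_max

Calculate photon energy:
E_photon = hc/λ = (6.626×10⁻³⁴ J·s)(3×10⁸ m/s) / (164.1×10⁻⁹ m) = 7.5554 eV

Therefore:
φ = 7.5554 - 2.855 = 4.70 eV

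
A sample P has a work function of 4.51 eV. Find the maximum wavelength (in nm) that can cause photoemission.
274.91 nm

The threshold wavelength is when the photon energy equals the work function:
hc/λ₀ = φ

Solving for λ₀:
λ₀ = hc/φ = (6.626×10⁻³⁴ J·s)(3×10⁸ m/s) / (4.51 eV × 1.602×10⁻¹⁹ J/eV)
λ₀ = 274.91 nm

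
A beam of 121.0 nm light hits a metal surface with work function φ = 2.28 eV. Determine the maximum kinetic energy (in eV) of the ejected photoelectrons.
7.9666 eV

Using Einstein's photoelectric equation: KE_max = hf - φ = hc/λ - φ

First, calculate the photon energy:
E_photon = hc/λ = (6.626×10⁻³⁴ J·s)(3×10⁸ m/s) / (121.0×10⁻⁹ m)
E_photon = 10.2466 eV

Then, the maximum kinetic energy:
KE_max = E_photon - φ = 10.2466 eV - 2.28 eV = 7.9666 eV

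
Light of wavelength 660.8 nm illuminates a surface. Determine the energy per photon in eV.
1.8763 eV

Using E = hf = hc/λ:

E = hc/λ = (6.626×10⁻³⁴ J·s)(3×10⁸ m/s) / (660.8×10⁻⁹ m)
E = 1.8763 eV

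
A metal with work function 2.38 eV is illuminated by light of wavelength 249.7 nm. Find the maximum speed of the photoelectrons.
9.5364e+05 m/s

First, find the maximum kinetic energy:
E_photon = hc/λ = 4.9653 eV
KE_max = E_photon - φ = 4.9653 - 2.38 = 2.5853 eV

Convert to Joules: KE_max = 2.5853 × 1.602×10⁻¹⁹ J = 4.1421e-19 J

Then use KE = ½mv² to find velocity:
v = √(2·KE/m) = √(2 × 4.1421e-19 J / 9.109e-31 kg)
v = 9.5364e+05 m/s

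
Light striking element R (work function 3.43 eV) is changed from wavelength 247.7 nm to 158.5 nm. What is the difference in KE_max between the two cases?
2.8169 eV

Using Einstein's equation: KE_max = hc/λ - φ

For λ₁ = 247.7 nm:
KE₁ = hc/λ₁ - φ = 5.0054 - 3.43 = 1.5754 eV

For λ₂ = 158.5 nm:
KE₂ = hc/λ₂ - φ = 7.8223 - 3.43 = 4.3923 eV

Change in KE:
ΔKE = KE₂ - KE₁ = 4.3923 - 1.5754 = 2.8169 eV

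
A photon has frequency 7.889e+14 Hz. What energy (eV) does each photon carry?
3.2626 eV

Using E = hf:

E = hf = (6.626×10⁻³⁴ J·s)(7.889e+14 Hz)
E = 3.2626 eV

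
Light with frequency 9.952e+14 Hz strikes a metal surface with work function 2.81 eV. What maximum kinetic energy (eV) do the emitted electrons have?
1.3058 eV

Using Einstein's photoelectric equation: KE_max = hf - φ

First, calculate the photon energy:
E_photon = hf = (6.626×10⁻³⁴ J·s)(9.952e+14 Hz)
E_photon = 4.1158 eV

Then, the maximum kinetic energy:
KE_max = E_photon - φ = 4.1158 eV - 2.81 eV = 1.3058 eV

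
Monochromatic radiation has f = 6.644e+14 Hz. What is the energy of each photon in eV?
2.7477 eV

Using E = hf:

E = hf = (6.626×10⁻³⁴ J·s)(6.644e+14 Hz)
E = 2.7477 eV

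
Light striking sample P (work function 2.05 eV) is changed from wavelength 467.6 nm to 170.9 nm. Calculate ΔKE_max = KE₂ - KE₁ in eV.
4.6033 eV

Using Einstein's equation: KE_max = hc/λ - φ

For λ₁ = 467.6 nm:
KE₁ = hc/λ₁ - φ = 2.6515 - 2.05 = 0.6015 eV

For λ₂ = 170.9 nm:
KE₂ = hc/λ₂ - φ = 7.2548 - 2.05 = 5.2048 eV

Change in KE:
ΔKE = KE₂ - KE₁ = 5.2048 - 0.6015 = 4.6033 eV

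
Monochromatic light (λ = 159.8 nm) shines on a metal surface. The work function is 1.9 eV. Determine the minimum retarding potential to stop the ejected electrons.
5.8587 V

The stopping potential V_s satisfies: eV_s = KE_max

First, find KE_max using Einstein's equation:
E_photon = hc/λ = 7.7587 eV
KE_max = E_photon - φ = 7.7587 - 1.9 = 5.8587 eV

Since eV_s = KE_max:
V_s = KE_max/e = 5.8587 V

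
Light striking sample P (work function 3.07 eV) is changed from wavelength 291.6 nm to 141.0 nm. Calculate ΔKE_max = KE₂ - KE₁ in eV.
4.5413 eV

Using Einstein's equation: KE_max = hc/λ - φ

For λ₁ = 291.6 nm:
KE₁ = hc/λ₁ - φ = 4.2519 - 3.07 = 1.1819 eV

For λ₂ = 141.0 nm:
KE₂ = hc/λ₂ - φ = 8.7932 - 3.07 = 5.7232 eV

Change in KE:
ΔKE = KE₂ - KE₁ = 5.7232 - 1.1819 = 4.5413 eV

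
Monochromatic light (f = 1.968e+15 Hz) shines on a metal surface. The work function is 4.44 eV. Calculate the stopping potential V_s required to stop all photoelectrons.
3.6990 V

The stopping potential V_s satisfies: eV_s = KE_max

First, find KE_max using Einstein's equation:
E_photon = hf = (6.626×10⁻³⁴ J·s)(1.968e+15 Hz) = 8.1390 eV
KE_max = E_photon - φ = 8.1390 - 4.44 = 3.6990 eV

Since eV_s = KE_max:
V_s = KE_max/e = 3.6990 V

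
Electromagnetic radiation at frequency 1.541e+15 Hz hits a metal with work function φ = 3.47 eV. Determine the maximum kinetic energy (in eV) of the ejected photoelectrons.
2.9031 eV

Using Einstein's photoelectric equation: KE_max = hf - φ

First, calculate the photon energy:
E_photon = hf = (6.626×10⁻³⁴ J·s)(1.541e+15 Hz)
E_photon = 6.3731 eV

Then, the maximum kinetic energy:
KE_max = E_photon - φ = 6.3731 eV - 3.47 eV = 2.9031 eV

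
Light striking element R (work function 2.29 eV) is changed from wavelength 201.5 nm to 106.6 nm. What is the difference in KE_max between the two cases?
5.4777 eV

Using Einstein's equation: KE_max = hc/λ - φ

For λ₁ = 201.5 nm:
KE₁ = hc/λ₁ - φ = 6.1531 - 2.29 = 3.8631 eV

For λ₂ = 106.6 nm:
KE₂ = hc/λ₂ - φ = 11.6308 - 2.29 = 9.3408 eV

Change in KE:
ΔKE = KE₂ - KE₁ = 9.3408 - 3.8631 = 5.4777 eV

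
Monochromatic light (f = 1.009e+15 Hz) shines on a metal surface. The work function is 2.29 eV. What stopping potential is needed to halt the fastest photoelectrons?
1.8829 V

The stopping potential V_s satisfies: eV_s = KE_max

First, find KE_max using Einstein's equation:
E_photon = hf = (6.626×10⁻³⁴ J·s)(1.009e+15 Hz) = 4.1729 eV
KE_max = E_photon - φ = 4.1729 - 2.29 = 1.8829 eV

Since eV_s = KE_max:
V_s = KE_max/e = 1.8829 V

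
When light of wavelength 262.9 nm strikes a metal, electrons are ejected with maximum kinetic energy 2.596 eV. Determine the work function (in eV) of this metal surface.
2.12 eV

From Einstein's photoelectric equation: KE_max = hf - φ = hc/λ - φ

Rearranging for φ:
φ = hc/λ - KE_max

Calculate photon energy:
E_photon = hc/λ = 4.7160 eV

Therefore:
φ = 4.7160 - 2.596 = 2.12 eV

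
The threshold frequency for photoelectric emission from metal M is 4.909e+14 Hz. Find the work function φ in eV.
2.03 eV

At the threshold frequency, photon energy equals work function:
φ = hf₀

Calculating:
φ = (6.626×10⁻³⁴ J·s)(4.909e+14 Hz)
φ = 2.03 eV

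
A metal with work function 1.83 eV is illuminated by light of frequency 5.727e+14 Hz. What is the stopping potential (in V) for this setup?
0.5385 V

The stopping potential V_s satisfies: eV_s = KE_max

First, find KE_max using Einstein's equation:
E_photon = hf = (6.626×10⁻³⁴ J·s)(5.727e+14 Hz) = 2.3685 eV
KE_max = E_photon - φ = 2.3685 - 1.83 = 0.5385 eV

Since eV_s = KE_max:
V_s = KE_max/e = 0.5385 V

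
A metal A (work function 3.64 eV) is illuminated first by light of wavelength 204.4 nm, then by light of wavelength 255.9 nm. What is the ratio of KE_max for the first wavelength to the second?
2.0130

Using Einstein's equation: KE_max = hc/λ - φ

For λ₁ = 204.4 nm:
E₁ = hc/λ₁ = 6.0658 eV
KE₁ = E₁ - φ = 6.0658 - 3.64 = 2.4258 eV

For λ₂ = 255.9 nm:
E₂ = hc/λ₂ = 4.8450 eV
KE₂ = E₂ - φ = 4.8450 - 3.64 = 1.2050 eV

Ratio: KE₁/KE₂ = 2.4258/1.2050 = 2.0130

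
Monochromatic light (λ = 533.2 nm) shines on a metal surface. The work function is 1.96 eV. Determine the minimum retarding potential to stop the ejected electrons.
0.3653 V

The stopping potential V_s satisfies: eV_s = KE_max

First, find KE_max using Einstein's equation:
E_photon = hc/λ = 2.3253 eV
KE_max = E_photon - φ = 2.3253 - 1.96 = 0.3653 eV

Since eV_s = KE_max:
V_s = KE_max/e = 0.3653 V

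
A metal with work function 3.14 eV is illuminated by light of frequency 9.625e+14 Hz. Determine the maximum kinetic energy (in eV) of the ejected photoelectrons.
0.8406 eV

Using Einstein's photoelectric equation: KE_max = hf - φ

First, calculate the photon energy:
E_photon = hf = (6.626×10⁻³⁴ J·s)(9.625e+14 Hz)
E_photon = 3.9806 eV

Then, the maximum kinetic energy:
KE_max = E_photon - φ = 3.9806 eV - 3.14 eV = 0.8406 eV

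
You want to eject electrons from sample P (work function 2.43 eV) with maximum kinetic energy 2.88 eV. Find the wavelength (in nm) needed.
233.49 nm

From Einstein's equation: KE_max = hc/λ - φ

Rearranging for λ:
hc/λ = KE_max + φ
λ = hc/(KE_max + φ)

Required photon energy:
E_photon = KE_max + φ = 2.88 + 2.43 = 5.31 eV

Required wavelength:
λ = hc/E_photon = (6.626×10⁻³⁴)(3×10⁸) / (5.31 × 1.602×10⁻¹⁹)
λ = 233.49 nm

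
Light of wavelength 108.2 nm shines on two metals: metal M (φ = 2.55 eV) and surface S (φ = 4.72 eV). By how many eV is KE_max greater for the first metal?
2.1700 eV

Using KE_max = hc/λ - φ for each metal:

Photon energy: E = hc/λ = 11.4588 eV

For metal M (φ₁ = 2.55 eV):
KE₁ = E - φ₁ = 11.4588 - 2.55 = 8.9088 eV

For surface S (φ₂ = 4.72 eV):
KE₂ = E - φ₂ = 11.4588 - 4.72 = 6.7388 eV

Difference:
ΔKE = KE₁ - KE₂ = 8.9088 - 6.7388 = 2.1700 eV

Note: The difference equals the difference in work functions: 4.72 - 2.55 = 2.17 eV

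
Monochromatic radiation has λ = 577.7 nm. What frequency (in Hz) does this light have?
5.1894e+14 Hz

Using the wave equation: c = fλ

Solving for frequency:
f = c/λ = (3×10⁸ m/s) / (577.7×10⁻⁹ m)
f = 5.1894e+14 Hz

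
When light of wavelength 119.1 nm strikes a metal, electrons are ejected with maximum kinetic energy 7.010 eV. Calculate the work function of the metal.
3.40 eV

From Einstein's photoelectric equation: KE_max = hf - φ = hc/λ - φ

Rearranging for φ:
φ = hc/λ - KE_max

Calculate photon energy:
E_photon = hc/λ = 10.4101 eV

Therefore:
φ = 10.4101 - 7.010 = 3.40 eV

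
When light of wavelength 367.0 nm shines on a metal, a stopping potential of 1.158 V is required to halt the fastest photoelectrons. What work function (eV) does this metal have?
2.22 eV

The stopping potential gives the maximum kinetic energy: KE_max = eV_s = 1.158 eV

From Einstein's photoelectric equation: KE_max = hc/λ - φ
Rearranging: φ = hc/λ - KE_max

Calculate photon energy:
E_photon = hc/λ = (6.626×10⁻³⁴ J·s)(3×10⁸ m/s) / (367.0×10⁻⁹ m) = 3.3783 eV

Therefore:
φ = 3.3783 - 1.158 = 2.22 eV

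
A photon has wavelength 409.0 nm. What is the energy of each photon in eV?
3.0314 eV

Using E = hf = hc/λ:

E = hc/λ = (6.626×10⁻³⁴ J·s)(3×10⁸ m/s) / (409.0×10⁻⁹ m)
E = 3.0314 eV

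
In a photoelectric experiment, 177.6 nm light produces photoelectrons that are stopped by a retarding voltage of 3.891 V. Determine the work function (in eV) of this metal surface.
3.09 eV

The stopping potential gives the maximum kinetic energy: KE_max = eV_s = 3.891 eV

From Einstein's photoelectric equation: KE_max = hc/λ - φ
Rearranging: φ = hc/λ - KE_max

Calculate photon energy:
E_photon = hc/λ = (6.626×10⁻³⁴ J·s)(3×10⁸ m/s) / (177.6×10⁻⁹ m) = 6.9811 eV

Therefore:
φ = 6.9811 - 3.891 = 3.09 eV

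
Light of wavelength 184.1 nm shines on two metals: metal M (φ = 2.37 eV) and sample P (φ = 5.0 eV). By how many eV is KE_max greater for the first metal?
2.6300 eV

Using KE_max = hc/λ - φ for each metal:

Photon energy: E = hc/λ = 6.7346 eV

For metal M (φ₁ = 2.37 eV):
KE₁ = E - φ₁ = 6.7346 - 2.37 = 4.3646 eV

For sample P (φ₂ = 5.0 eV):
KE₂ = E - φ₂ = 6.7346 - 5.0 = 1.7346 eV

Difference:
ΔKE = KE₁ - KE₂ = 4.3646 - 1.7346 = 2.6300 eV

Note: The difference equals the difference in work functions: 5.0 - 2.37 = 2.63 eV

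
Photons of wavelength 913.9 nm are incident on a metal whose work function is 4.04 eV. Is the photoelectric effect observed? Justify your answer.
No

For photoemission, the photon energy must exceed the work function.

Photon energy: E = hc/λ = 1.3566 eV
Work function: φ = 4.04 eV

Since E_photon (1.3566 eV) < φ (4.04 eV), photoemission will NOT occur.
The threshold wavelength is λ₀ = hc/φ = 306.9 nm.
Since 913.9 nm > 306.9 nm, the photons lack sufficient energy.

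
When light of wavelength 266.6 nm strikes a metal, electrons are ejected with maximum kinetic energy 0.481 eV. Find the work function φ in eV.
4.17 eV

From Einstein's photoelectric equation: KE_max = hf - φ = hc/λ - φ

Rearranging for φ:
φ = hc/λ - KE_max

Calculate photon energy:
E_photon = hc/λ = 4.6506 eV

Therefore:
φ = 4.6506 - 0.481 = 4.17 eV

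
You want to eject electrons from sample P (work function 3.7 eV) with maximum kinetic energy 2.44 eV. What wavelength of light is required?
201.93 nm

From Einstein's equation: KE_max = hc/λ - φ

Rearranging for λ:
hc/λ = KE_max + φ
λ = hc/(KE_max + φ)

Required photon energy:
E_photon = KE_max + φ = 2.44 + 3.7 = 6.14 eV

Required wavelength:
λ = hc/E_photon = (6.626×10⁻³⁴)(3×10⁸) / (6.14 × 1.602×10⁻¹⁹)
λ = 201.93 nm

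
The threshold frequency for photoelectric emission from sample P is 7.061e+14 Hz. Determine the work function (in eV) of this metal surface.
2.92 eV

At the threshold frequency, photon energy equals work function:
φ = hf₀

Calculating:
φ = (6.626×10⁻³⁴ J·s)(7.061e+14 Hz)
φ = 2.92 eV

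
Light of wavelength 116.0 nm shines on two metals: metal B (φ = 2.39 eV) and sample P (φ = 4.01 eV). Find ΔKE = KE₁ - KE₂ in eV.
1.6200 eV

Using KE_max = hc/λ - φ for each metal:

Photon energy: E = hc/λ = 10.6883 eV

For metal B (φ₁ = 2.39 eV):
KE₁ = E - φ₁ = 10.6883 - 2.39 = 8.2983 eV

For sample P (φ₂ = 4.01 eV):
KE₂ = E - φ₂ = 10.6883 - 4.01 = 6.6783 eV

Difference:
ΔKE = KE₁ - KE₂ = 8.2983 - 6.6783 = 1.6200 eV

Note: The difference equals the difference in work functions: 4.01 - 2.39 = 1.62 eV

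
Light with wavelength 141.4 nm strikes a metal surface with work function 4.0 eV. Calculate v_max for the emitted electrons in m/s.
1.2951e+06 m/s

First, find the maximum kinetic energy:
E_photon = hc/λ = 8.7683 eV
KE_max = E_photon - φ = 8.7683 - 4.0 = 4.7683 eV

Convert to Joules: KE_max = 4.7683 × 1.602×10⁻¹⁹ J = 7.6397e-19 J

Then use KE = ½mv² to find velocity:
v = √(2·KE/m) = √(2 × 7.6397e-19 J / 9.109e-31 kg)
v = 1.2951e+06 m/s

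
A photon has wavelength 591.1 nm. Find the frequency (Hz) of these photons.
5.0718e+14 Hz

Using the wave equation: c = fλ

Solving for frequency:
f = c/λ = (3×10⁸ m/s) / (591.1×10⁻⁹ m)
f = 5.0718e+14 Hz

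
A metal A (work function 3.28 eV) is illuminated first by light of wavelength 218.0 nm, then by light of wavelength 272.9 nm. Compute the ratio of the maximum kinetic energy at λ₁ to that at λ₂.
1.9057

Using Einstein's equation: KE_max = hc/λ - φ

For λ₁ = 218.0 nm:
E₁ = hc/λ₁ = 5.6873 eV
KE₁ = E₁ - φ = 5.6873 - 3.28 = 2.4073 eV

For λ₂ = 272.9 nm:
E₂ = hc/λ₂ = 4.5432 eV
KE₂ = E₂ - φ = 4.5432 - 3.28 = 1.2632 eV

Ratio: KE₁/KE₂ = 2.4073/1.2632 = 1.9057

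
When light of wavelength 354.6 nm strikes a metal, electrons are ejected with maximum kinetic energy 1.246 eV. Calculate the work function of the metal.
2.25 eV

From Einstein's photoelectric equation: KE_max = hf - φ = hc/λ - φ

Rearranging for φ:
φ = hc/λ - KE_max

Calculate photon energy:
E_photon = hc/λ = 3.4965 eV

Therefore:
φ = 3.4965 - 1.246 = 2.25 eV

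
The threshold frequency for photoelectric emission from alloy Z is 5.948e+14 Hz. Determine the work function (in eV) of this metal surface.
2.46 eV

At the threshold frequency, photon energy equals work function:
φ = hf₀

Calculating:
φ = (6.626×10⁻³⁴ J·s)(5.948e+14 Hz)
φ = 2.46 eV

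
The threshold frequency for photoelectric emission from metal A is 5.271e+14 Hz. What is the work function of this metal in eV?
2.18 eV

At the threshold frequency, photon energy equals work function:
φ = hf₀

Calculating:
φ = (6.626×10⁻³⁴ J·s)(5.271e+14 Hz)
φ = 2.18 eV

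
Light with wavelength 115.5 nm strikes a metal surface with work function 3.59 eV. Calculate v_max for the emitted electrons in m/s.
1.5853e+06 m/s

First, find the maximum kinetic energy:
E_photon = hc/λ = 10.7346 eV
KE_max = E_photon - φ = 10.7346 - 3.59 = 7.1446 eV

Convert to Joules: KE_max = 7.1446 × 1.602×10⁻¹⁹ J = 1.1447e-18 J

Then use KE = ½mv² to find velocity:
v = √(2·KE/m) = √(2 × 1.1447e-18 J / 9.109e-31 kg)
v = 1.5853e+06 m/s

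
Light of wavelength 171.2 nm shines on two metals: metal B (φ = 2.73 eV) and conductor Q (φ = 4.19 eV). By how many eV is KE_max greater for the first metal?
1.4600 eV

Using KE_max = hc/λ - φ for each metal:

Photon energy: E = hc/λ = 7.2421 eV

For metal B (φ₁ = 2.73 eV):
KE₁ = E - φ₁ = 7.2421 - 2.73 = 4.5121 eV

For conductor Q (φ₂ = 4.19 eV):
KE₂ = E - φ₂ = 7.2421 - 4.19 = 3.0521 eV

Difference:
ΔKE = KE₁ - KE₂ = 4.5121 - 3.0521 = 1.4600 eV

Note: The difference equals the difference in work functions: 4.19 - 2.73 = 1.46 eV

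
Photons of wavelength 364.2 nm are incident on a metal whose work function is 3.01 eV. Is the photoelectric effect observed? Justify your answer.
Yes

For photoemission, the photon energy must exceed the work function.

Photon energy: E = hc/λ = 3.4043 eV
Work function: φ = 3.01 eV

Since E_photon (3.4043 eV) > φ (3.01 eV), photoemission WILL occur.
The threshold wavelength is λ₀ = hc/φ = 411.9 nm.
Since 364.2 nm < 411.9 nm, the light has sufficient energy.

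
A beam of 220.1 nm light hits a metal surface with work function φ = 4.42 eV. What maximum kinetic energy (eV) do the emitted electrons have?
1.2131 eV

Using Einstein's photoelectric equation: KE_max = hf - φ = hc/λ - φ

First, calculate the photon energy:
E_photon = hc/λ = (6.626×10⁻³⁴ J·s)(3×10⁸ m/s) / (220.1×10⁻⁹ m)
E_photon = 5.6331 eV

Then, the maximum kinetic energy:
KE_max = E_photon - φ = 5.6331 eV - 4.42 eV = 1.2131 eV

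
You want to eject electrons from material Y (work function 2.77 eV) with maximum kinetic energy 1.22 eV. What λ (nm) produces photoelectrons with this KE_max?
310.74 nm

From Einstein's equation: KE_max = hc/λ - φ

Rearranging for λ:
hc/λ = KE_max + φ
λ = hc/(KE_max + φ)

Required photon energy:
E_photon = KE_max + φ = 1.22 + 2.77 = 3.99 eV

Required wavelength:
λ = hc/E_photon = (6.626×10⁻³⁴)(3×10⁸) / (3.99 × 1.602×10⁻¹⁹)
λ = 310.74 nm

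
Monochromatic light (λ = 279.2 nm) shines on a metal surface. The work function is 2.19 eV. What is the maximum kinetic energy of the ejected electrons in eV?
2.2507 eV

Using Einstein's photoelectric equation: KE_max = hf - φ = hc/λ - φ

First, calculate the photon energy:
E_photon = hc/λ = (6.626×10⁻³⁴ J·s)(3×10⁸ m/s) / (279.2×10⁻⁹ m)
E_photon = 4.4407 eV

Then, the maximum kinetic energy:
KE_max = E_photon - φ = 4.4407 eV - 2.19 eV = 2.2507 eV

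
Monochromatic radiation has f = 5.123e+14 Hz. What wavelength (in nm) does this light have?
585.19 nm

Using the wave equation: c = fλ

Solving for wavelength:
λ = c/f = (3×10⁸ m/s) / (5.123e+14 Hz)
λ = 585.19 nm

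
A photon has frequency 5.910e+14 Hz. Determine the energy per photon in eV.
2.4442 eV

Using E = hf:

E = hf = (6.626×10⁻³⁴ J·s)(5.910e+14 Hz)
E = 2.4442 eV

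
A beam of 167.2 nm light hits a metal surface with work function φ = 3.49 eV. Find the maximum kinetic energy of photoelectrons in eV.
3.9253 eV

Using Einstein's photoelectric equation: KE_max = hf - φ = hc/λ - φ

First, calculate the photon energy:
E_photon = hc/λ = (6.626×10⁻³⁴ J·s)(3×10⁸ m/s) / (167.2×10⁻⁹ m)
E_photon = 7.4153 eV

Then, the maximum kinetic energy:
KE_max = E_photon - φ = 7.4153 eV - 3.49 eV = 3.9253 eV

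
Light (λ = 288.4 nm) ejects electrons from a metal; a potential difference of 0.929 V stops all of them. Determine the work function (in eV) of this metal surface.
3.37 eV

The stopping potential gives the maximum kinetic energy: KE_max = eV_s = 0.929 eV

From Einstein's photoelectric equation: KE_max = hc/λ - φ
Rearranging: φ = hc/λ - KE_max

Calculate photon energy:
E_photon = hc/λ = (6.626×10⁻³⁴ J·s)(3×10⁸ m/s) / (288.4×10⁻⁹ m) = 4.2990 eV

Therefore:
φ = 4.2990 - 0.929 = 3.37 eV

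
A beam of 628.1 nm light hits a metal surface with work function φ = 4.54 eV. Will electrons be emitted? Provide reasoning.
No

For photoemission, the photon energy must exceed the work function.

Photon energy: E = hc/λ = 1.9740 eV
Work function: φ = 4.54 eV

Since E_photon (1.9740 eV) < φ (4.54 eV), photoemission will NOT occur.
The threshold wavelength is λ₀ = hc/φ = 273.1 nm.
Since 628.1 nm > 273.1 nm, the photons lack sufficient energy.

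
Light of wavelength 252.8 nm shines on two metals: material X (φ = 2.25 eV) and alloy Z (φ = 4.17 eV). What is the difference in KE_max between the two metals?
1.9200 eV

Using KE_max = hc/λ - φ for each metal:

Photon energy: E = hc/λ = 4.9044 eV

For material X (φ₁ = 2.25 eV):
KE₁ = E - φ₁ = 4.9044 - 2.25 = 2.6544 eV

For alloy Z (φ₂ = 4.17 eV):
KE₂ = E - φ₂ = 4.9044 - 4.17 = 0.7344 eV

Difference:
ΔKE = KE₁ - KE₂ = 2.6544 - 0.7344 = 1.9200 eV

Note: The difference equals the difference in work functions: 4.17 - 2.25 = 1.92 eV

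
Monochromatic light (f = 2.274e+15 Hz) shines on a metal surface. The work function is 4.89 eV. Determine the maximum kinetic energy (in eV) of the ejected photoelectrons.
4.5145 eV

Using Einstein's photoelectric equation: KE_max = hf - φ

First, calculate the photon energy:
E_photon = hf = (6.626×10⁻³⁴ J·s)(2.274e+15 Hz)
E_photon = 9.4045 eV

Then, the maximum kinetic energy:
KE_max = E_photon - φ = 9.4045 eV - 4.89 eV = 4.5145 eV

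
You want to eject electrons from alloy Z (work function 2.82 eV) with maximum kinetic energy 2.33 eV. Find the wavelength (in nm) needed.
240.75 nm

From Einstein's equation: KE_max = hc/λ - φ

Rearranging for λ:
hc/λ = KE_max + φ
λ = hc/(KE_max + φ)

Required photon energy:
E_photon = KE_max + φ = 2.33 + 2.82 = 5.15 eV

Required wavelength:
λ = hc/E_photon = (6.626×10⁻³⁴)(3×10⁸) / (5.15 × 1.602×10⁻¹⁹)
λ = 240.75 nm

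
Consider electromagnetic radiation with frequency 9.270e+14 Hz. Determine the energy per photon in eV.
3.8338 eV

Using E = hf:

E = hf = (6.626×10⁻³⁴ J·s)(9.270e+14 Hz)
E = 3.8338 eV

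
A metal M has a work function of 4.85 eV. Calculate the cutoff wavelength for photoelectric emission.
255.64 nm

The threshold wavelength is when the photon energy equals the work function:
hc/λ₀ = φ

Solving for λ₀:
λ₀ = hc/φ = (6.626×10⁻³⁴ J·s)(3×10⁸ m/s) / (4.85 eV × 1.602×10⁻¹⁹ J/eV)
λ₀ = 255.64 nm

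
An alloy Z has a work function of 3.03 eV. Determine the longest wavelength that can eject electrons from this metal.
409.19 nm

The threshold wavelength is when the photon energy equals the work function:
hc/λ₀ = φ

Solving for λ₀:
λ₀ = hc/φ = (6.626×10⁻³⁴ J·s)(3×10⁸ m/s) / (3.03 eV × 1.602×10⁻¹⁹ J/eV)
λ₀ = 409.19 nm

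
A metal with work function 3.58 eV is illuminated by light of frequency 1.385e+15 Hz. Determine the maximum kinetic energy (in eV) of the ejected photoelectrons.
2.1479 eV

Using Einstein's photoelectric equation: KE_max = hf - φ

First, calculate the photon energy:
E_photon = hf = (6.626×10⁻³⁴ J·s)(1.385e+15 Hz)
E_photon = 5.7279 eV

Then, the maximum kinetic energy:
KE_max = E_photon - φ = 5.7279 eV - 3.58 eV = 2.1479 eV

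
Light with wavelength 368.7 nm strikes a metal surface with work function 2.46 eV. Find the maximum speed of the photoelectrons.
5.6352e+05 m/s

First, find the maximum kinetic energy:
E_photon = hc/λ = 3.3627 eV
KE_max = E_photon - φ = 3.3627 - 2.46 = 0.9027 eV

Convert to Joules: KE_max = 0.9027 × 1.602×10⁻¹⁹ J = 1.4463e-19 J

Then use KE = ½mv² to find velocity:
v = √(2·KE/m) = √(2 × 1.4463e-19 J / 9.109e-31 kg)
v = 5.6352e+05 m/s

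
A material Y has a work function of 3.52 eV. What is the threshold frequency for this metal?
8.5113e+14 Hz

The threshold frequency is when the photon energy equals the work function:
hf₀ = φ

Solving for f₀:
f₀ = φ/h = (3.52 eV × 1.602×10⁻¹⁹ J/eV) / (6.626×10⁻³⁴ J·s)
f₀ = 8.5113e+14 Hz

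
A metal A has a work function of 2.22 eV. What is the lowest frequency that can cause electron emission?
5.3679e+14 Hz

The threshold frequency is when the photon energy equals the work function:
hf₀ = φ

Solving for f₀:
f₀ = φ/h = (2.22 eV × 1.602×10⁻¹⁹ J/eV) / (6.626×10⁻³⁴ J·s)
f₀ = 5.3679e+14 Hz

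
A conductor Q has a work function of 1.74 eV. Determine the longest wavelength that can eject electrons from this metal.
712.55 nm

The threshold wavelength is when the photon energy equals the work function:
hc/λ₀ = φ

Solving for λ₀:
λ₀ = hc/φ = (6.626×10⁻³⁴ J·s)(3×10⁸ m/s) / (1.74 eV × 1.602×10⁻¹⁹ J/eV)
λ₀ = 712.55 nm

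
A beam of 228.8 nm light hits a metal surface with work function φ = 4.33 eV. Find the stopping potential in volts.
1.0889 V

The stopping potential V_s satisfies: eV_s = KE_max

First, find KE_max using Einstein's equation:
E_photon = hc/λ = 5.4189 eV
KE_max = E_photon - φ = 5.4189 - 4.33 = 1.0889 eV

Since eV_s = KE_max:
V_s = KE_max/e = 1.0889 V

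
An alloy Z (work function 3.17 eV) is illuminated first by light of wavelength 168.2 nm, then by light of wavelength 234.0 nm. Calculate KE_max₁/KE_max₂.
1.9738

Using Einstein's equation: KE_max = hc/λ - φ

For λ₁ = 168.2 nm:
E₁ = hc/λ₁ = 7.3712 eV
KE₁ = E₁ - φ = 7.3712 - 3.17 = 4.2012 eV

For λ₂ = 234.0 nm:
E₂ = hc/λ₂ = 5.2985 eV
KE₂ = E₂ - φ = 5.2985 - 3.17 = 2.1285 eV

Ratio: KE₁/KE₂ = 4.2012/2.1285 = 1.9738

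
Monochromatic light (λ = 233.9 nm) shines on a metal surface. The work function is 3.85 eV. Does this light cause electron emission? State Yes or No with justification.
Yes

For photoemission, the photon energy must exceed the work function.

Photon energy: E = hc/λ = 5.3007 eV
Work function: φ = 3.85 eV

Since E_photon (5.3007 eV) > φ (3.85 eV), photoemission WILL occur.
The threshold wavelength is λ₀ = hc/φ = 322.0 nm.
Since 233.9 nm < 322.0 nm, the light has sufficient energy.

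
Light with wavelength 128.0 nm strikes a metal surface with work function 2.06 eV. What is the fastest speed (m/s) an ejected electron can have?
1.6379e+06 m/s

First, find the maximum kinetic energy:
E_photon = hc/λ = 9.6863 eV
KE_max = E_photon - φ = 9.6863 - 2.06 = 7.6263 eV

Convert to Joules: KE_max = 7.6263 × 1.602×10⁻¹⁹ J = 1.2219e-18 J

Then use KE = ½mv² to find velocity:
v = √(2·KE/m) = √(2 × 1.2219e-18 J / 9.109e-31 kg)
v = 1.6379e+06 m/s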